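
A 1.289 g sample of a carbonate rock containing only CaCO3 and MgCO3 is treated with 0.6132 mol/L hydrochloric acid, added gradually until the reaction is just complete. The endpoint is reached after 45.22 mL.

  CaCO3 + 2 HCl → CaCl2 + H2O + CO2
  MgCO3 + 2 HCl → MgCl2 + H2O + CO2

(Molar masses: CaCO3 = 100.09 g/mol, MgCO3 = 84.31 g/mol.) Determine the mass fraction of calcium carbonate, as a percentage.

n(HCl) = 0.04522 × 0.6132 = 0.02773 mol
Let x = n(CaCO3), y = n(MgCO3).
Titrant: 2x + 2y = 0.02773;  mass: 100.09x + 84.31y = 1.289
Solving, x = 7.610 × 10^-3 mol, y = 6.254 × 10^-3 mol
mass of CaCO3 = 7.610 × 10^-3 × 100.09 = 0.7617 g
% CaCO3 = 0.7617 / 1.289 × 100 = 59.09 %

59.09 %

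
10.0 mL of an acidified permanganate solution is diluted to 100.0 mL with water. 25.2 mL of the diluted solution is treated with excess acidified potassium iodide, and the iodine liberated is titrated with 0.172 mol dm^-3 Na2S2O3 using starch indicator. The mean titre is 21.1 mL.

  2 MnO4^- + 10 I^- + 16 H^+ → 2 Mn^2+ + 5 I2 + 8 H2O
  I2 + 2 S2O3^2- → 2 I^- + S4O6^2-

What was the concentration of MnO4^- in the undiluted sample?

0.288 mol/L

n(S2O3^2-) = 0.0211 × 0.172 = 3.63 × 10^-3 mol
n(I2) = n(S2O3^2-)/2 = 1.81 × 10^-3 mol
From the 2:5 ratio, n(MnO4^-) in the aliquot = 2/5 × 1.81 × 10^-3 = 7.26 × 10^-4 mol
[MnO4^-]_dilute = 7.26 × 10^-4 / 0.0252 = 0.0288 mol/L
[MnO4^-]_original = 0.0288 × 100.0/10.0 = 0.288 mol/L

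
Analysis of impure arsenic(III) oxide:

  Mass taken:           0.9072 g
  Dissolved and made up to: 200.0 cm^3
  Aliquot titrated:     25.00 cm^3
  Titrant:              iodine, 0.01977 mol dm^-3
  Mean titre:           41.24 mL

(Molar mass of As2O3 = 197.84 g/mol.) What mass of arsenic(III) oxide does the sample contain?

As2O3 + 2 I2 + 2 H2O → As2O5 + 4 HI
n(I2) per titration = 0.04124 × 0.01977 = 8.153 × 10^-4 mol
From the 1:2 ratio, n(As2O3) in each aliquot = 1/2 × 8.153 × 10^-4 = 4.077 × 10^-4 mol
n(As2O3) in the whole flask = 4.077 × 10^-4 × 200.0/25.00 = 3.261 × 10^-3 mol
mass of As2O3 = 3.261 × 10^-3 × 197.84 = 0.6452 g

0.6452 g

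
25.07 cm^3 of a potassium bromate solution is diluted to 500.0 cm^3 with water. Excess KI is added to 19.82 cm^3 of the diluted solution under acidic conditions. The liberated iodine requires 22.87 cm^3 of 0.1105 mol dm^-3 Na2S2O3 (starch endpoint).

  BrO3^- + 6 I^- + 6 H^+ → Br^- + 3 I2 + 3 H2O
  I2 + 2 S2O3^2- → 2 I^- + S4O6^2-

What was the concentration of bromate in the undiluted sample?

n(S2O3^2-) = 0.02287 × 0.1105 = 2.527 × 10^-3 mol
n(I2) = n(S2O3^2-)/2 = 1.264 × 10^-3 mol
From the 1:3 ratio, n(BrO3^-) in the aliquot = 1/3 × 1.264 × 10^-3 = 4.212 × 10^-4 mol
[BrO3^-]_dilute = 4.212 × 10^-4 / 0.01982 = 0.02125 mol/L
[BrO3^-]_original = 0.02125 × 500.0/25.07 = 0.4238 mol/L

0.4238 mol/L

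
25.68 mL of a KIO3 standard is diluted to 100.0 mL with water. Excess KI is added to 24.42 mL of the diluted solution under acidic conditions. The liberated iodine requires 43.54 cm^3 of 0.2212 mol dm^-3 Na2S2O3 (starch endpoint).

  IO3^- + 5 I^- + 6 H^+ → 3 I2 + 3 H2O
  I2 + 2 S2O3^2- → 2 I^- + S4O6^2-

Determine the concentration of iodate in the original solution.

0.2560 mol/L

n(S2O3^2-) = 0.04354 × 0.2212 = 9.631 × 10^-3 mol
n(I2) = n(S2O3^2-)/2 = 4.816 × 10^-3 mol
From the 1:3 ratio, n(IO3^-) in the aliquot = 1/3 × 4.816 × 10^-3 = 1.605 × 10^-3 mol
[IO3^-]_dilute = 1.605 × 10^-3 / 0.02442 = 0.06573 mol/L
[IO3^-]_original = 0.06573 × 100.0/25.68 = 0.2560 mol/L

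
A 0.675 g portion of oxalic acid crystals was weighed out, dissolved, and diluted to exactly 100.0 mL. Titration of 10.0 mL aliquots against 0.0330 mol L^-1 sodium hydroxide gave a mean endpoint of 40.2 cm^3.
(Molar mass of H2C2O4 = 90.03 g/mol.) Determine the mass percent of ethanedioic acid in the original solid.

88.5 %

H2C2O4 + 2 NaOH → Na2C2O4 + 2 H2O
n(NaOH) per titration = 0.0402 × 0.0330 = 1.33 × 10^-3 mol
From the 1:2 ratio, n(H2C2O4) in each aliquot = 1/2 × 1.33 × 10^-3 = 6.63 × 10^-4 mol
n(H2C2O4) in the whole flask = 6.63 × 10^-4 × 100.0/10.0 = 6.63 × 10^-3 mol
mass of H2C2O4 = 6.63 × 10^-3 × 90.03 = 0.597 g
% H2C2O4 = 0.597 / 0.675 × 100 = 88.5 %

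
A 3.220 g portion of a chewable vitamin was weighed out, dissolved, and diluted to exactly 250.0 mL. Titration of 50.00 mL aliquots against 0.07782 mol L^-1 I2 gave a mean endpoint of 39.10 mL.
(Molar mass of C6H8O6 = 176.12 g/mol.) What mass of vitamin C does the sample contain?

C6H8O6 + I2 → C6H6O6 + 2 HI
n(I2) per titration = 0.03910 × 0.07782 = 3.043 × 10^-3 mol
n(C6H8O6) in each aliquot = 3.043 × 10^-3 mol (1:1 ratio)
n(C6H8O6) in the whole flask = 3.043 × 10^-3 × 250.0/50.00 = 0.01521 mol
mass of C6H8O6 = 0.01521 × 176.12 = 2.679 g

2.679 g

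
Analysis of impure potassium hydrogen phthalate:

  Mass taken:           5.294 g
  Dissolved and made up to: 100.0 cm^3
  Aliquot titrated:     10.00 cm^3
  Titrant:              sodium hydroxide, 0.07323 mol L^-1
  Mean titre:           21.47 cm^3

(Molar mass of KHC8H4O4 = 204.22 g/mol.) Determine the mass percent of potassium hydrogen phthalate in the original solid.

60.65 %

KHC8H4O4 + NaOH → KNaC8H4O4 + H2O
n(NaOH) per titration = 0.02147 × 0.07323 = 1.572 × 10^-3 mol
n(KHC8H4O4) in each aliquot = 1.572 × 10^-3 mol (1:1 ratio)
n(KHC8H4O4) in the whole flask = 1.572 × 10^-3 × 100.0/10.00 = 0.01572 mol
mass of KHC8H4O4 = 0.01572 × 204.22 = 3.211 g
% KHC8H4O4 = 3.211 / 5.294 × 100 = 60.65 %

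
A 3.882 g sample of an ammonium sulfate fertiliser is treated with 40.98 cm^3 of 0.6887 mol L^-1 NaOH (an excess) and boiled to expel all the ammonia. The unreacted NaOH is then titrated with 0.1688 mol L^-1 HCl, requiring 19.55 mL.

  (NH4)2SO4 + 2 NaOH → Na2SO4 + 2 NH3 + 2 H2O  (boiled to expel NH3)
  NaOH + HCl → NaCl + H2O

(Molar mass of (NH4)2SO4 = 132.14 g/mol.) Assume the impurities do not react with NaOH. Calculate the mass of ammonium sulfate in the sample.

1.647 g

n(NaOH) added = 0.04098 × 0.6887 = 0.02822 mol
n(HCl) used in back-titration = 0.01955 × 0.1688 = 3.300 × 10^-3 mol
n(NaOH) left over = 3.300 × 10^-3 mol (1:1 ratio)
n(NaOH) consumed by analyte = 0.02822 − 3.300 × 10^-3 = 0.02492 mol
From the 1:2 ratio, n((NH4)2SO4) = 1/2 × 0.02492 = 0.01246 mol
mass of (NH4)2SO4 = 0.01246 × 132.14 = 1.647 g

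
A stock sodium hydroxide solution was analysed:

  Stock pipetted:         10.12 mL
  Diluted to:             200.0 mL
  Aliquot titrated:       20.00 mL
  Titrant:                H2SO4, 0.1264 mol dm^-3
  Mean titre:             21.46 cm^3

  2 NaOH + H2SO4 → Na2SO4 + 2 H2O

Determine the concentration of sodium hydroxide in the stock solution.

5.361 mol/L

n(H2SO4) = 0.02146 × 0.1264 = 2.713 × 10^-3 mol
From the 2:1 ratio, n(NaOH) in the aliquot = 2/1 × 2.713 × 10^-3 = 5.425 × 10^-3 mol
[NaOH]_dilute = 5.425 × 10^-3 / 0.02000 = 0.2713 mol/L
Dilution factor = 200.0 / 10.12 = 19.76
[NaOH]_stock = 0.2713 × 19.76 = 5.361 mol/L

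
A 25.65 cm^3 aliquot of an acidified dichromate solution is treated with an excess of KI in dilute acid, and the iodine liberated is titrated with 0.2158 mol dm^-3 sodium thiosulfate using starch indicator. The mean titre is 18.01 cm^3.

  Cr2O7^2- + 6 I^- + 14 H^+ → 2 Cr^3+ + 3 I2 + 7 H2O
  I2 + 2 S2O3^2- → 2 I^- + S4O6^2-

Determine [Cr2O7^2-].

n(S2O3^2-) = 0.01801 × 0.2158 = 3.887 × 10^-3 mol
n(I2) = n(S2O3^2-)/2 = 1.943 × 10^-3 mol
From the 1:3 ratio, n(Cr2O7^2-) in the aliquot = 1/3 × 1.943 × 10^-3 = 6.478 × 10^-4 mol
[Cr2O7^2-] = 6.478 × 10^-4 / 0.02565 = 0.02525 mol/L

0.02525 mol/L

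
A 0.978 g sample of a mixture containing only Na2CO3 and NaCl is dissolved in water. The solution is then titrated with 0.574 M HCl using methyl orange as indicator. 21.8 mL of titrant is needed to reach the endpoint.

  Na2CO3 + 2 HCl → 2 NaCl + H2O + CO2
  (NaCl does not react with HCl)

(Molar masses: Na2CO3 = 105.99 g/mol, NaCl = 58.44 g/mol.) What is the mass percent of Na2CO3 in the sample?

67.8 %

n(HCl) = 0.0218 × 0.574 = 0.0125 mol
Let x = n(Na2CO3), y = n(NaCl).
Titrant: 2x = 0.0125;  mass: 105.99x + 58.44y = 0.978
Solving, x = 6.26 × 10^-3 mol, y = 5.39 × 10^-3 mol
mass of Na2CO3 = 6.26 × 10^-3 × 105.99 = 0.663 g
% Na2CO3 = 0.663 / 0.978 × 100 = 67.8 %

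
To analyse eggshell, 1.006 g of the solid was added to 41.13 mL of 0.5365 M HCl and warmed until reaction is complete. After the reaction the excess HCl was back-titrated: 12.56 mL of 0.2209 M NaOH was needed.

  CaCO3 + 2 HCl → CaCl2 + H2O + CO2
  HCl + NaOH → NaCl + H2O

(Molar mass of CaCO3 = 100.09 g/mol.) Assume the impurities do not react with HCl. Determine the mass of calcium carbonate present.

0.9655 g

n(HCl) added = 0.04113 × 0.5365 = 0.02207 mol
n(NaOH) used in back-titration = 0.01256 × 0.2209 = 2.775 × 10^-3 mol
n(HCl) left over = 2.775 × 10^-3 mol (1:1 ratio)
n(HCl) consumed by analyte = 0.02207 − 2.775 × 10^-3 = 0.01929 mol
From the 1:2 ratio, n(CaCO3) = 1/2 × 0.01929 = 9.646 × 10^-3 mol
mass of CaCO3 = 9.646 × 10^-3 × 100.09 = 0.9655 g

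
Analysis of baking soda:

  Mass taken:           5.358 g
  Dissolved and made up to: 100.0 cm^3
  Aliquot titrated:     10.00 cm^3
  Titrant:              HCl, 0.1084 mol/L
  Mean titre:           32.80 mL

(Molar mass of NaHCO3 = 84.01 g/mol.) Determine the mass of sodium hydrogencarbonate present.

NaHCO3 + HCl → NaCl + H2O + CO2
n(HCl) per titration = 0.03280 × 0.1084 = 3.556 × 10^-3 mol
n(NaHCO3) in each aliquot = 3.556 × 10^-3 mol (1:1 ratio)
n(NaHCO3) in the whole flask = 3.556 × 10^-3 × 100.0/10.00 = 0.03556 mol
mass of NaHCO3 = 0.03556 × 84.01 = 2.987 g

2.987 g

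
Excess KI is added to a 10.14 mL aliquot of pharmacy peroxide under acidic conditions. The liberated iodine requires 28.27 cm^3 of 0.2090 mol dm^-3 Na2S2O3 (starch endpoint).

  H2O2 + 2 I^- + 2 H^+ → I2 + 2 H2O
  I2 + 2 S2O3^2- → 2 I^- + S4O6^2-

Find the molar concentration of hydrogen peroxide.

n(S2O3^2-) = 0.02827 × 0.2090 = 5.908 × 10^-3 mol
n(I2) = n(S2O3^2-)/2 = 2.954 × 10^-3 mol
n(H2O2) in the aliquot = 2.954 × 10^-3 mol (1:1 ratio)
[H2O2] = 2.954 × 10^-3 / 0.01014 = 0.2913 mol/L

0.2913 mol/L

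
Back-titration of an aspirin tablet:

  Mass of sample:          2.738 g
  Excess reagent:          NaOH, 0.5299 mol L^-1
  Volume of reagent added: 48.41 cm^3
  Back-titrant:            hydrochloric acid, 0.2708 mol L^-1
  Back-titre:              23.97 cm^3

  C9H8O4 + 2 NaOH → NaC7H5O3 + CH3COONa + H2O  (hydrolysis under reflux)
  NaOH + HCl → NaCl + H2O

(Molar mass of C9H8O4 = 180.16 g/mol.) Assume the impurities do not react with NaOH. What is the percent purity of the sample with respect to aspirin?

63.04 %

n(NaOH) added = 0.04841 × 0.5299 = 0.02565 mol
n(HCl) used in back-titration = 0.02397 × 0.2708 = 6.491 × 10^-3 mol
n(NaOH) left over = 6.491 × 10^-3 mol (1:1 ratio)
n(NaOH) consumed by analyte = 0.02565 − 6.491 × 10^-3 = 0.01916 mol
From the 1:2 ratio, n(C9H8O4) = 1/2 × 0.01916 = 9.581 × 10^-3 mol
mass of C9H8O4 = 9.581 × 10^-3 × 180.16 = 1.726 g
% C9H8O4 = 1.726 / 2.738 × 100 = 63.04 %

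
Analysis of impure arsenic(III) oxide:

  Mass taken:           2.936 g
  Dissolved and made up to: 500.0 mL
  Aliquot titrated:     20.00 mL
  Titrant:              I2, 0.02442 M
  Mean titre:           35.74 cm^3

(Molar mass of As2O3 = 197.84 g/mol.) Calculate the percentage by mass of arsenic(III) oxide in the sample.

73.51 %

As2O3 + 2 I2 + 2 H2O → As2O5 + 4 HI
n(I2) per titration = 0.03574 × 0.02442 = 8.728 × 10^-4 mol
From the 1:2 ratio, n(As2O3) in each aliquot = 1/2 × 8.728 × 10^-4 = 4.364 × 10^-4 mol
n(As2O3) in the whole flask = 4.364 × 10^-4 × 500.0/20.00 = 0.01091 mol
mass of As2O3 = 0.01091 × 197.84 = 2.158 g
% As2O3 = 2.158 / 2.936 × 100 = 73.51 %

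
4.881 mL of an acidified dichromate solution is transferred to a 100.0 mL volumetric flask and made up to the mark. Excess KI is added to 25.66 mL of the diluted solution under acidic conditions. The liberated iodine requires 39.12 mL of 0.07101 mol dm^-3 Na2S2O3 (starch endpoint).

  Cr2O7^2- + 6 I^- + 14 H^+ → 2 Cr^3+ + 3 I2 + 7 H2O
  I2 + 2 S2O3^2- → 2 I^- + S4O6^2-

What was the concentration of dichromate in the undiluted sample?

n(S2O3^2-) = 0.03912 × 0.07101 = 2.778 × 10^-3 mol
n(I2) = n(S2O3^2-)/2 = 1.389 × 10^-3 mol
From the 1:3 ratio, n(Cr2O7^2-) in the aliquot = 1/3 × 1.389 × 10^-3 = 4.630 × 10^-4 mol
[Cr2O7^2-]_dilute = 4.630 × 10^-4 / 0.02566 = 0.01804 mol/L
[Cr2O7^2-]_original = 0.01804 × 100.0/4.881 = 0.3697 mol/L

0.3697 mol/L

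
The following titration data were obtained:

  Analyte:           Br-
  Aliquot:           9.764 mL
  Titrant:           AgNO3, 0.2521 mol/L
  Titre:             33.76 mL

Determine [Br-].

Ag^+ + Br^- → AgBr(s)
n(AgNO3) = 0.03376 L × 0.2521 mol/L = 8.511 × 10^-3 mol
n(Br-) = 8.511 × 10^-3 mol (1:1 mole ratio)
[Br-] = 8.511 × 10^-3 mol / 0.009764 L = 0.8717 mol/L

0.8717 mol/L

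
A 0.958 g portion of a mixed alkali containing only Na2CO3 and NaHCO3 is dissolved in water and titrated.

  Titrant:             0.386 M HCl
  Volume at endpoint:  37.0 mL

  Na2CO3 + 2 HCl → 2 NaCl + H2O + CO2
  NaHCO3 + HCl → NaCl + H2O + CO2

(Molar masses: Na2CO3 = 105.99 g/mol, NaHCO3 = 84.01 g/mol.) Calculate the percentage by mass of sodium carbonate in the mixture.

n(HCl) = 0.0370 × 0.386 = 0.0143 mol
Let x = n(Na2CO3), y = n(NaHCO3).
Titrant: 2x + 1y = 0.0143;  mass: 105.99x + 84.01y = 0.958
Solving, x = 3.90 × 10^-3 mol, y = 6.48 × 10^-3 mol
mass of Na2CO3 = 3.90 × 10^-3 × 105.99 = 0.413 g
% Na2CO3 = 0.413 / 0.958 × 100 = 43.1 %

43.1 %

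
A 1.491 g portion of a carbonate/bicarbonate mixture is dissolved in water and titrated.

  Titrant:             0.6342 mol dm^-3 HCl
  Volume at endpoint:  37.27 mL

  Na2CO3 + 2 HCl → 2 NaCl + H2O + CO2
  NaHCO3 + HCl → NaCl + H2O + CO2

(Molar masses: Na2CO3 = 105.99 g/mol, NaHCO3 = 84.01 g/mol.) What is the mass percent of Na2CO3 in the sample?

56.69 %

n(HCl) = 0.03727 × 0.6342 = 0.02364 mol
Let x = n(Na2CO3), y = n(NaHCO3).
Titrant: 2x + 1y = 0.02364;  mass: 105.99x + 84.01y = 1.491
Solving, x = 7.975 × 10^-3 mol, y = 7.686 × 10^-3 mol
mass of Na2CO3 = 7.975 × 10^-3 × 105.99 = 0.8453 g
% Na2CO3 = 0.8453 / 1.491 × 100 = 56.69 %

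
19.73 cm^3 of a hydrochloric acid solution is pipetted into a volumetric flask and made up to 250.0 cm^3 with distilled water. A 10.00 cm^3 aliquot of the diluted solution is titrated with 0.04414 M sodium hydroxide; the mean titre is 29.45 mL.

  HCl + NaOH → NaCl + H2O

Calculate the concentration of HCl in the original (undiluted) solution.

n(NaOH) = 0.02945 × 0.04414 = 1.300 × 10^-3 mol
n(HCl) in the aliquot = 1.300 × 10^-3 mol (1:1 ratio)
[HCl]_dilute = 1.300 × 10^-3 / 0.01000 = 0.1300 mol/L
Dilution factor = 250.0 / 19.73 = 12.67
[HCl]_stock = 0.1300 × 12.67 = 1.647 mol/L

1.647 M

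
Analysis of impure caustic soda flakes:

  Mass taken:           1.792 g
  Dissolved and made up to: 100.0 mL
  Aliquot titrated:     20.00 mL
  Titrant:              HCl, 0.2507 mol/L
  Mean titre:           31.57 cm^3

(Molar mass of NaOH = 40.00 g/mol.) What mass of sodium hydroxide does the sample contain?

1.583 g

NaOH + HCl → NaCl + H2O
n(HCl) per titration = 0.03157 × 0.2507 = 7.915 × 10^-3 mol
n(NaOH) in each aliquot = 7.915 × 10^-3 mol (1:1 ratio)
n(NaOH) in the whole flask = 7.915 × 10^-3 × 100.0/20.00 = 0.03957 mol
mass of NaOH = 0.03957 × 40.00 = 1.583 g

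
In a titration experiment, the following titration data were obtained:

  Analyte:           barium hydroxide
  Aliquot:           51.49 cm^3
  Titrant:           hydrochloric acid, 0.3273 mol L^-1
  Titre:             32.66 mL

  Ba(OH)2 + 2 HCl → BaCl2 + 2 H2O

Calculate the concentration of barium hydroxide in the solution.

0.1038 mol/L

n(HCl) = 0.03266 L × 0.3273 mol/L = 0.01069 mol
From the 1:2 mole ratio, n(Ba(OH)2) = 1/2 × 0.01069 = 5.345 × 10^-3 mol
[Ba(OH)2] = 5.345 × 10^-3 mol / 0.05149 L = 0.1038 mol/L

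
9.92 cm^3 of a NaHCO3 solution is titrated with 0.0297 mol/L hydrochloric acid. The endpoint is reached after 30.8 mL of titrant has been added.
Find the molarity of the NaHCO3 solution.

0.0922 mol/L

NaHCO3 + HCl → NaCl + H2O + CO2
n(HCl) = 0.0308 L × 0.0297 mol/L = 9.15 × 10^-4 mol
n(NaHCO3) = 9.15 × 10^-4 mol (1:1 mole ratio)
[NaHCO3] = 9.15 × 10^-4 mol / 0.00992 L = 0.0922 mol/L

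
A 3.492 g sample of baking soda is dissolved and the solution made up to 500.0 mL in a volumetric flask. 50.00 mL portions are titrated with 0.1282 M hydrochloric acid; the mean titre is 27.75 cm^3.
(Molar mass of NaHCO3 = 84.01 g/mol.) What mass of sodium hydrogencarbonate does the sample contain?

2.989 g

NaHCO3 + HCl → NaCl + H2O + CO2
n(HCl) per titration = 0.02775 × 0.1282 = 3.558 × 10^-3 mol
n(NaHCO3) in each aliquot = 3.558 × 10^-3 mol (1:1 ratio)
n(NaHCO3) in the whole flask = 3.558 × 10^-3 × 500.0/50.00 = 0.03558 mol
mass of NaHCO3 = 0.03558 × 84.01 = 2.989 g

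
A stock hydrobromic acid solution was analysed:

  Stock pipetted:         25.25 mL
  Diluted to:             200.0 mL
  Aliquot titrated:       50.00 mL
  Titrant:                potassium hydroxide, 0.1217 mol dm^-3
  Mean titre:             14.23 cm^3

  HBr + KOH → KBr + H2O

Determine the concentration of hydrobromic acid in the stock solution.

n(KOH) = 0.01423 × 0.1217 = 1.732 × 10^-3 mol
n(HBr) in the aliquot = 1.732 × 10^-3 mol (1:1 ratio)
[HBr]_dilute = 1.732 × 10^-3 / 0.05000 = 0.03464 mol/L
Dilution factor = 200.0 / 25.25 = 7.921
[HBr]_stock = 0.03464 × 7.921 = 0.2743 mol/L

0.2743 mol/L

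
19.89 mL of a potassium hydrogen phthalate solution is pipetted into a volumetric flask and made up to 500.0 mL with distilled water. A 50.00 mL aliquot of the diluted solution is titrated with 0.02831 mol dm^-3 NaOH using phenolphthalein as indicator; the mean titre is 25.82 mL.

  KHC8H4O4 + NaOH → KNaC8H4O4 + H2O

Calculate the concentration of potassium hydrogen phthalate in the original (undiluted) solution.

n(NaOH) = 0.02582 × 0.02831 = 7.310 × 10^-4 mol
n(KHC8H4O4) in the aliquot = 7.310 × 10^-4 mol (1:1 ratio)
[KHC8H4O4]_dilute = 7.310 × 10^-4 / 0.05000 = 0.01462 mol/L
Dilution factor = 500.0 / 19.89 = 25.14
[KHC8H4O4]_stock = 0.01462 × 25.14 = 0.3675 mol/L

0.3675 mol/L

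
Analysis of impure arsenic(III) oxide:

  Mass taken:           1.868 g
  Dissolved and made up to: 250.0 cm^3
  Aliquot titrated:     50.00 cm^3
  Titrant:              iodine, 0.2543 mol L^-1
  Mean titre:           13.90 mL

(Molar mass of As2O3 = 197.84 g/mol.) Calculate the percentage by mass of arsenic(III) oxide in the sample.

As2O3 + 2 I2 + 2 H2O → As2O5 + 4 HI
n(I2) per titration = 0.01390 × 0.2543 = 3.535 × 10^-3 mol
From the 1:2 ratio, n(As2O3) in each aliquot = 1/2 × 3.535 × 10^-3 = 1.767 × 10^-3 mol
n(As2O3) in the whole flask = 1.767 × 10^-3 × 250.0/50.00 = 8.837 × 10^-3 mol
mass of As2O3 = 8.837 × 10^-3 × 197.84 = 1.748 g
% As2O3 = 1.748 / 1.868 × 100 = 93.59 %

93.59 %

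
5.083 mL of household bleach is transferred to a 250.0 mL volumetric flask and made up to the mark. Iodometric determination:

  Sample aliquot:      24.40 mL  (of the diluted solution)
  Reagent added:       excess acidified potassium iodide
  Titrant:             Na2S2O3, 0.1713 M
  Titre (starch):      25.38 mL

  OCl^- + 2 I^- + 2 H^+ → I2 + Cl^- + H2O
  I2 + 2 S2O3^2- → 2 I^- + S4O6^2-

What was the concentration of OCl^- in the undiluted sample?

n(S2O3^2-) = 0.02538 × 0.1713 = 4.348 × 10^-3 mol
n(I2) = n(S2O3^2-)/2 = 2.174 × 10^-3 mol
n(OCl^-) in the aliquot = 2.174 × 10^-3 mol (1:1 ratio)
[OCl^-]_dilute = 2.174 × 10^-3 / 0.02440 = 0.08909 mol/L
[OCl^-]_original = 0.08909 × 250.0/5.083 = 4.382 mol/L

4.382 M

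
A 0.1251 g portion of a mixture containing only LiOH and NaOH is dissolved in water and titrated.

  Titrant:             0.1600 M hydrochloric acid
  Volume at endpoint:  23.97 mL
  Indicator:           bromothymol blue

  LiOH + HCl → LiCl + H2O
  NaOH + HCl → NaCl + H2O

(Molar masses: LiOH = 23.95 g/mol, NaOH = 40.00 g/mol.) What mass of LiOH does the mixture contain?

0.04224 g

n(HCl) = 0.02397 × 0.1600 = 3.835 × 10^-3 mol
Let x = n(LiOH), y = n(NaOH).
Titrant: 1x + 1y = 3.835 × 10^-3;  mass: 23.95x + 40.00y = 0.1251
Solving, x = 1.764 × 10^-3 mol, y = 2.071 × 10^-3 mol
mass of LiOH = 1.764 × 10^-3 × 23.95 = 0.04224 g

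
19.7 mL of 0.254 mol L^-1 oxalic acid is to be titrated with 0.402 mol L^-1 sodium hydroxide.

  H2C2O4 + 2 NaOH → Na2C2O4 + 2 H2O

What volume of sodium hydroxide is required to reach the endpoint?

n(H2C2O4) = 0.0197 L × 0.254 mol/L = 5.00 × 10^-3 mol
From the 2:1 stoichiometry, n(NaOH) = 2/1 × 5.00 × 10^-3 = 0.0100 mol
V(NaOH) = 0.0100 mol / 0.402 mol/L = 0.0249 L = 24.9 mL

24.9 mL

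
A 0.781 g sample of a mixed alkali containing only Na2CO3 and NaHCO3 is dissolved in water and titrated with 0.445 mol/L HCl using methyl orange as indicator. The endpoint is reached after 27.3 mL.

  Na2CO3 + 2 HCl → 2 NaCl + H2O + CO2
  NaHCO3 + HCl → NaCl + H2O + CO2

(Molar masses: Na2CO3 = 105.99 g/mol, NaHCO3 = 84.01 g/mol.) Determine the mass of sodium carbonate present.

n(HCl) = 0.0273 × 0.445 = 0.0121 mol
Let x = n(Na2CO3), y = n(NaHCO3).
Titrant: 2x + 1y = 0.0121;  mass: 105.99x + 84.01y = 0.781
Solving, x = 3.86 × 10^-3 mol, y = 4.42 × 10^-3 mol
mass of Na2CO3 = 3.86 × 10^-3 × 105.99 = 0.409 g

0.409 g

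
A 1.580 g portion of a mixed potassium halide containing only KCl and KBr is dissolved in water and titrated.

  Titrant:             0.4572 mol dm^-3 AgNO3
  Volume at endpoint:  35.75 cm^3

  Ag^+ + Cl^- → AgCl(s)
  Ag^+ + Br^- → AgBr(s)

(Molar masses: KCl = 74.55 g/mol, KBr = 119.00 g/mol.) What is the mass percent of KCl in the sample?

38.75 %

n(AgNO3) = 0.03575 × 0.4572 = 0.01634 mol
Let x = n(KCl), y = n(KBr).
Titrant: 1x + 1y = 0.01634;  mass: 74.55x + 119.00y = 1.580
Solving, x = 8.212 × 10^-3 mol, y = 8.132 × 10^-3 mol
mass of KCl = 8.212 × 10^-3 × 74.55 = 0.6122 g
% KCl = 0.6122 / 1.580 × 100 = 38.75 %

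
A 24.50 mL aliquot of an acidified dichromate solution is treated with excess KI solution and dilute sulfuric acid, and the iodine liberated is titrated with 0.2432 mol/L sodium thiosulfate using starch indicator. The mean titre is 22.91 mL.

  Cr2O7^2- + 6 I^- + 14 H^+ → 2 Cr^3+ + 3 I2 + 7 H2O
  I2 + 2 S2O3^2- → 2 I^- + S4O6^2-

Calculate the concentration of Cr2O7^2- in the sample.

0.03790 mol/L

n(S2O3^2-) = 0.02291 × 0.2432 = 5.572 × 10^-3 mol
n(I2) = n(S2O3^2-)/2 = 2.786 × 10^-3 mol
From the 1:3 ratio, n(Cr2O7^2-) in the aliquot = 1/3 × 2.786 × 10^-3 = 9.286 × 10^-4 mol
[Cr2O7^2-] = 9.286 × 10^-4 / 0.02450 = 0.03790 mol/L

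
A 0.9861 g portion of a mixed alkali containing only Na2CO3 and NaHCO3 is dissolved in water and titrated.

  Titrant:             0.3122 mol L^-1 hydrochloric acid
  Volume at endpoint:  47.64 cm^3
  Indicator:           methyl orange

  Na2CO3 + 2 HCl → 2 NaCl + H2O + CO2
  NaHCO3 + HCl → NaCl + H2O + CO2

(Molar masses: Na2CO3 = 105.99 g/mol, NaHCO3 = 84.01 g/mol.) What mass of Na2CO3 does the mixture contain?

0.4501 g

n(HCl) = 0.04764 × 0.3122 = 0.01487 mol
Let x = n(Na2CO3), y = n(NaHCO3).
Titrant: 2x + 1y = 0.01487;  mass: 105.99x + 84.01y = 0.9861
Solving, x = 4.246 × 10^-3 mol, y = 6.381 × 10^-3 mol
mass of Na2CO3 = 4.246 × 10^-3 × 105.99 = 0.4501 g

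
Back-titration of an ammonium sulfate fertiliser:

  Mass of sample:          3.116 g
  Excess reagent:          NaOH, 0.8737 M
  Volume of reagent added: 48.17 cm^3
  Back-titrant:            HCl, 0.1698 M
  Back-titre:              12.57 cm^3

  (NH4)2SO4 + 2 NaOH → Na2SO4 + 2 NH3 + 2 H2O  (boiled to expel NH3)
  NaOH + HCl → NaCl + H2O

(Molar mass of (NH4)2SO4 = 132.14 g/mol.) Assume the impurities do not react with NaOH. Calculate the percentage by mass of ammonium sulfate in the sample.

84.71 %

n(NaOH) added = 0.04817 × 0.8737 = 0.04209 mol
n(HCl) used in back-titration = 0.01257 × 0.1698 = 2.134 × 10^-3 mol
n(NaOH) left over = 2.134 × 10^-3 mol (1:1 ratio)
n(NaOH) consumed by analyte = 0.04209 − 2.134 × 10^-3 = 0.03995 mol
From the 1:2 ratio, n((NH4)2SO4) = 1/2 × 0.03995 = 0.01998 mol
mass of (NH4)2SO4 = 0.01998 × 132.14 = 2.640 g
% (NH4)2SO4 = 2.640 / 3.116 × 100 = 84.71 %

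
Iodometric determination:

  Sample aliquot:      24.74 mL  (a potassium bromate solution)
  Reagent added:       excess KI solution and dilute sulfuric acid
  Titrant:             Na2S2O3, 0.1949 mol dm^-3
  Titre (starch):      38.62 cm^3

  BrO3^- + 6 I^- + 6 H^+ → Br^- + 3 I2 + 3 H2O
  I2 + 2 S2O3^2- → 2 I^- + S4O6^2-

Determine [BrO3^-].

n(S2O3^2-) = 0.03862 × 0.1949 = 7.527 × 10^-3 mol
n(I2) = n(S2O3^2-)/2 = 3.764 × 10^-3 mol
From the 1:3 ratio, n(BrO3^-) in the aliquot = 1/3 × 3.764 × 10^-3 = 1.255 × 10^-3 mol
[BrO3^-] = 1.255 × 10^-3 / 0.02474 = 0.05071 mol/L

0.05071 mol/L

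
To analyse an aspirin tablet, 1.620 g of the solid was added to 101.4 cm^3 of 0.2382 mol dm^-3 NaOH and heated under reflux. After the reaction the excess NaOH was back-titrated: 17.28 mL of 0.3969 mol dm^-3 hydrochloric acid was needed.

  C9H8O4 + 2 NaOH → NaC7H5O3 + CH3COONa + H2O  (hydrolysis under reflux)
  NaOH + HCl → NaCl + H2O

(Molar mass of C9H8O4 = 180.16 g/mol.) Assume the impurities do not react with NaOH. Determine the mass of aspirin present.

1.558 g

n(NaOH) added = 0.1014 × 0.2382 = 0.02415 mol
n(HCl) used in back-titration = 0.01728 × 0.3969 = 6.858 × 10^-3 mol
n(NaOH) left over = 6.858 × 10^-3 mol (1:1 ratio)
n(NaOH) consumed by analyte = 0.02415 − 6.858 × 10^-3 = 0.01730 mol
From the 1:2 ratio, n(C9H8O4) = 1/2 × 0.01730 = 8.648 × 10^-3 mol
mass of C9H8O4 = 8.648 × 10^-3 × 180.16 = 1.558 g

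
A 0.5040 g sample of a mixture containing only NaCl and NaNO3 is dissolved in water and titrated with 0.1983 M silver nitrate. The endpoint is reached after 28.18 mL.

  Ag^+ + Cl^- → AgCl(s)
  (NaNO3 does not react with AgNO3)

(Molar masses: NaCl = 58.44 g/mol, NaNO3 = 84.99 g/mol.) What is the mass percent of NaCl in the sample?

n(AgNO3) = 0.02818 × 0.1983 = 5.588 × 10^-3 mol
Let x = n(NaCl), y = n(NaNO3).
Titrant: 1x = 5.588 × 10^-3;  mass: 58.44x + 84.99y = 0.5040
Solving, x = 5.588 × 10^-3 mol, y = 2.088 × 10^-3 mol
mass of NaCl = 5.588 × 10^-3 × 58.44 = 0.3266 g
% NaCl = 0.3266 / 0.5040 × 100 = 64.80 %

64.80 %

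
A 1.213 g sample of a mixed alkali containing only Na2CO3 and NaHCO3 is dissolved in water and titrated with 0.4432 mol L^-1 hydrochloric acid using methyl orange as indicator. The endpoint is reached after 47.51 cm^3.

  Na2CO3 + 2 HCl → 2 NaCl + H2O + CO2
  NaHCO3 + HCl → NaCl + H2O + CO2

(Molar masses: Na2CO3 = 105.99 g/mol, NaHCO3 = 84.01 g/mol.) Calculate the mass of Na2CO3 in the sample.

n(HCl) = 0.04751 × 0.4432 = 0.02106 mol
Let x = n(Na2CO3), y = n(NaHCO3).
Titrant: 2x + 1y = 0.02106;  mass: 105.99x + 84.01y = 1.213
Solving, x = 8.963 × 10^-3 mol, y = 3.131 × 10^-3 mol
mass of Na2CO3 = 8.963 × 10^-3 × 105.99 = 0.9499 g

0.9499 g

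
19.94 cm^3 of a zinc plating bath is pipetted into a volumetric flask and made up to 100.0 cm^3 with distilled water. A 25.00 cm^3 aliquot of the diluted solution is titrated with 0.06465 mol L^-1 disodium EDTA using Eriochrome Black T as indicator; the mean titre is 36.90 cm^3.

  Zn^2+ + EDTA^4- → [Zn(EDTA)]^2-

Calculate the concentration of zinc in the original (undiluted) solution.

0.4786 mol/L

n(EDTA) = 0.03690 × 0.06465 = 2.386 × 10^-3 mol
n(Zn2+) in the aliquot = 2.386 × 10^-3 mol (1:1 ratio)
[Zn2+]_dilute = 2.386 × 10^-3 / 0.02500 = 0.09542 mol/L
Dilution factor = 100.0 / 19.94 = 5.015
[Zn2+]_stock = 0.09542 × 5.015 = 0.4786 mol/L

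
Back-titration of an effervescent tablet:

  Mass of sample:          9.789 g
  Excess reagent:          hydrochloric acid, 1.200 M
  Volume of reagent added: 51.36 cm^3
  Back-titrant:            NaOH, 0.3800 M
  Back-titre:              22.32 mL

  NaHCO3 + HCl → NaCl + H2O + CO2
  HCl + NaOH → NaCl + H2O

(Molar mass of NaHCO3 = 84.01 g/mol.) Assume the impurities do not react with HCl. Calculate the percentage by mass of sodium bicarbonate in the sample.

45.61 %

n(HCl) added = 0.05136 × 1.200 = 0.06163 mol
n(NaOH) used in back-titration = 0.02232 × 0.3800 = 8.482 × 10^-3 mol
n(HCl) left over = 8.482 × 10^-3 mol (1:1 ratio)
n(HCl) consumed by analyte = 0.06163 − 8.482 × 10^-3 = 0.05315 mol
n(NaHCO3) = 0.05315 mol (1:1 ratio)
mass of NaHCO3 = 0.05315 × 84.01 = 4.465 g
% NaHCO3 = 4.465 / 9.789 × 100 = 45.61 %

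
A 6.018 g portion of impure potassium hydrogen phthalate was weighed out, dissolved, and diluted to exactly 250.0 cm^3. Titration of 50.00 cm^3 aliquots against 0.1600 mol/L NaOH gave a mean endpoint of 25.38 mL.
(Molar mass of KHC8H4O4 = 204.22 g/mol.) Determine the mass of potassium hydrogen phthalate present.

KHC8H4O4 + NaOH → KNaC8H4O4 + H2O
n(NaOH) per titration = 0.02538 × 0.1600 = 4.061 × 10^-3 mol
n(KHC8H4O4) in each aliquot = 4.061 × 10^-3 mol (1:1 ratio)
n(KHC8H4O4) in the whole flask = 4.061 × 10^-3 × 250.0/50.00 = 0.02030 mol
mass of KHC8H4O4 = 0.02030 × 204.22 = 4.146 g

4.146 g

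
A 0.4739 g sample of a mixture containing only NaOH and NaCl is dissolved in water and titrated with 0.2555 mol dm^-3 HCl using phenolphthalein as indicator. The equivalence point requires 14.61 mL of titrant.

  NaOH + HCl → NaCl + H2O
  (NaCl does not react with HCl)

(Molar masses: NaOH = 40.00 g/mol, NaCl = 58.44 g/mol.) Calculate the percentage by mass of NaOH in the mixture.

31.51 %

n(HCl) = 0.01461 × 0.2555 = 3.733 × 10^-3 mol
Let x = n(NaOH), y = n(NaCl).
Titrant: 1x = 3.733 × 10^-3;  mass: 40.00x + 58.44y = 0.4739
Solving, x = 3.733 × 10^-3 mol, y = 5.554 × 10^-3 mol
mass of NaOH = 3.733 × 10^-3 × 40.00 = 0.1493 g
% NaOH = 0.1493 / 0.4739 × 100 = 31.51 %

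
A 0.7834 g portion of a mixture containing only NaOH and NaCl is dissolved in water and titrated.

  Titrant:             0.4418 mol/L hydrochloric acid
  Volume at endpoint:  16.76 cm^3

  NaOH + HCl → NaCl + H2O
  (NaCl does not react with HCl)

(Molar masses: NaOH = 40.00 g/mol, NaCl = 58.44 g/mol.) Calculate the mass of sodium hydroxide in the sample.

0.2962 g

n(HCl) = 0.01676 × 0.4418 = 7.405 × 10^-3 mol
Let x = n(NaOH), y = n(NaCl).
Titrant: 1x = 7.405 × 10^-3;  mass: 40.00x + 58.44y = 0.7834
Solving, x = 7.405 × 10^-3 mol, y = 8.337 × 10^-3 mol
mass of NaOH = 7.405 × 10^-3 × 40.00 = 0.2962 g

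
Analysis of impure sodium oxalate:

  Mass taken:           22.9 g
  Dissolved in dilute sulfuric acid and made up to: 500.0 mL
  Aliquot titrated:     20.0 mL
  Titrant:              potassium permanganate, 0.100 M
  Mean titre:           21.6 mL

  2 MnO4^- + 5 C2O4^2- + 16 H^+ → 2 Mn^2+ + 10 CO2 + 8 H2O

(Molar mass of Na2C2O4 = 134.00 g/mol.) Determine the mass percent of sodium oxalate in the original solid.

79.0 %

n(KMnO4) per titration = 0.0216 × 0.100 = 2.16 × 10^-3 mol
From the 5:2 ratio, n(Na2C2O4) in each aliquot = 5/2 × 2.16 × 10^-3 = 5.40 × 10^-3 mol
n(Na2C2O4) in the whole flask = 5.40 × 10^-3 × 500.0/20.0 = 0.135 mol
mass of Na2C2O4 = 0.135 × 134.00 = 18.1 g
% Na2C2O4 = 18.1 / 22.9 × 100 = 79.0 %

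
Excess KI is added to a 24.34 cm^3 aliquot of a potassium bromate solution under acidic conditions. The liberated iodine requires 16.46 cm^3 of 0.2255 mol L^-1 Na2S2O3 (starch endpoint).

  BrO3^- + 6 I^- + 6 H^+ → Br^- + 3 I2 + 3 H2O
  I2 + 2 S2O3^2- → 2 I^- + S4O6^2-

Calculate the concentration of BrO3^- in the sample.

0.02542 mol/L

n(S2O3^2-) = 0.01646 × 0.2255 = 3.712 × 10^-3 mol
n(I2) = n(S2O3^2-)/2 = 1.856 × 10^-3 mol
From the 1:3 ratio, n(BrO3^-) in the aliquot = 1/3 × 1.856 × 10^-3 = 6.186 × 10^-4 mol
[BrO3^-] = 6.186 × 10^-4 / 0.02434 = 0.02542 mol/L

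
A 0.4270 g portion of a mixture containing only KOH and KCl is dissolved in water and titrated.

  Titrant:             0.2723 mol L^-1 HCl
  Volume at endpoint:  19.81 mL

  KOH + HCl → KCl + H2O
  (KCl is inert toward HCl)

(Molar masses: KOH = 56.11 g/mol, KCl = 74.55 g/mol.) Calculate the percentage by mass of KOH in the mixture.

n(HCl) = 0.01981 × 0.2723 = 5.394 × 10^-3 mol
Let x = n(KOH), y = n(KCl).
Titrant: 1x = 5.394 × 10^-3;  mass: 56.11x + 74.55y = 0.4270
Solving, x = 5.394 × 10^-3 mol, y = 1.668 × 10^-3 mol
mass of KOH = 5.394 × 10^-3 × 56.11 = 0.3027 g
% KOH = 0.3027 / 0.4270 × 100 = 70.88 %

70.88 %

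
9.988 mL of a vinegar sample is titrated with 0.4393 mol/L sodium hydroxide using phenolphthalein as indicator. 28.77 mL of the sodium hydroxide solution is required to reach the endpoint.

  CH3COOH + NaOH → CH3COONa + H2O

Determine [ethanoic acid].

1.265 mol/L

n(NaOH) = 0.02877 L × 0.4393 mol/L = 0.01264 mol
n(CH3COOH) = 0.01264 mol (1:1 mole ratio)
[CH3COOH] = 0.01264 mol / 0.009988 L = 1.265 mol/L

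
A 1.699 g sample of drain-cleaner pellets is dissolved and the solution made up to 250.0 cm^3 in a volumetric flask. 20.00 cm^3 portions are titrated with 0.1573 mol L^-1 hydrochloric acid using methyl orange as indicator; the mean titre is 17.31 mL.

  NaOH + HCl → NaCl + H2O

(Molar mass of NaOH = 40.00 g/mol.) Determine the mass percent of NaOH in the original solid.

n(HCl) per titration = 0.01731 × 0.1573 = 2.723 × 10^-3 mol
n(NaOH) in each aliquot = 2.723 × 10^-3 mol (1:1 ratio)
n(NaOH) in the whole flask = 2.723 × 10^-3 × 250.0/20.00 = 0.03404 mol
mass of NaOH = 0.03404 × 40.00 = 1.361 g
% NaOH = 1.361 / 1.699 × 100 = 80.13 %

80.13 %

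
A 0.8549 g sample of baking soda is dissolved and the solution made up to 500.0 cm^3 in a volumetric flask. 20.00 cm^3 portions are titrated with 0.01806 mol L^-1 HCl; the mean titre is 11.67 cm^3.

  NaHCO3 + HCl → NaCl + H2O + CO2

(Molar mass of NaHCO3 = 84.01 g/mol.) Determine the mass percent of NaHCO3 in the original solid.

51.78 %

n(HCl) per titration = 0.01167 × 0.01806 = 2.108 × 10^-4 mol
n(NaHCO3) in each aliquot = 2.108 × 10^-4 mol (1:1 ratio)
n(NaHCO3) in the whole flask = 2.108 × 10^-4 × 500.0/20.00 = 5.269 × 10^-3 mol
mass of NaHCO3 = 5.269 × 10^-3 × 84.01 = 0.4426 g
% NaHCO3 = 0.4426 / 0.8549 × 100 = 51.78 %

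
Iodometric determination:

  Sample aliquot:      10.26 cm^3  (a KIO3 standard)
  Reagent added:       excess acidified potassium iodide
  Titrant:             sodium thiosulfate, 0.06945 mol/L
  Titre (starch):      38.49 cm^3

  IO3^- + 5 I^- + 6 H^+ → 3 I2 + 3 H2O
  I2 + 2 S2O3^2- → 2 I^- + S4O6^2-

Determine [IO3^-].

n(S2O3^2-) = 0.03849 × 0.06945 = 2.673 × 10^-3 mol
n(I2) = n(S2O3^2-)/2 = 1.337 × 10^-3 mol
From the 1:3 ratio, n(IO3^-) in the aliquot = 1/3 × 1.337 × 10^-3 = 4.455 × 10^-4 mol
[IO3^-] = 4.455 × 10^-4 / 0.01026 = 0.04342 mol/L

0.04342 mol/L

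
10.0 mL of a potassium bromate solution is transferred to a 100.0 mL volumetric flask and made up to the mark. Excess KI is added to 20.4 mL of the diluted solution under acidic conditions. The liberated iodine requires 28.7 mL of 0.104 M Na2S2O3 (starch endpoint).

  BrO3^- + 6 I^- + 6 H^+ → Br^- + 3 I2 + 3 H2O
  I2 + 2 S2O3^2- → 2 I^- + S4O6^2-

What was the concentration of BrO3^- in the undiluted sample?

0.244 M

n(S2O3^2-) = 0.0287 × 0.104 = 2.98 × 10^-3 mol
n(I2) = n(S2O3^2-)/2 = 1.49 × 10^-3 mol
From the 1:3 ratio, n(BrO3^-) in the aliquot = 1/3 × 1.49 × 10^-3 = 4.97 × 10^-4 mol
[BrO3^-]_dilute = 4.97 × 10^-4 / 0.0204 = 0.0244 mol/L
[BrO3^-]_original = 0.0244 × 100.0/10.0 = 0.244 mol/L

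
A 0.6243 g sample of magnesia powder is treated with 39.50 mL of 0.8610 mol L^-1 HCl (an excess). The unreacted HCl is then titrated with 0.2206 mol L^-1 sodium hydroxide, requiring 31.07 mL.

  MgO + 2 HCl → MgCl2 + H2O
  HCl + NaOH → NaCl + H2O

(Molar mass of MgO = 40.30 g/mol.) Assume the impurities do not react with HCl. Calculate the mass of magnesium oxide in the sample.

0.5472 g

n(HCl) added = 0.03950 × 0.8610 = 0.03401 mol
n(NaOH) used in back-titration = 0.03107 × 0.2206 = 6.854 × 10^-3 mol
n(HCl) left over = 6.854 × 10^-3 mol (1:1 ratio)
n(HCl) consumed by analyte = 0.03401 − 6.854 × 10^-3 = 0.02716 mol
From the 1:2 ratio, n(MgO) = 1/2 × 0.02716 = 0.01358 mol
mass of MgO = 0.01358 × 40.30 = 0.5472 g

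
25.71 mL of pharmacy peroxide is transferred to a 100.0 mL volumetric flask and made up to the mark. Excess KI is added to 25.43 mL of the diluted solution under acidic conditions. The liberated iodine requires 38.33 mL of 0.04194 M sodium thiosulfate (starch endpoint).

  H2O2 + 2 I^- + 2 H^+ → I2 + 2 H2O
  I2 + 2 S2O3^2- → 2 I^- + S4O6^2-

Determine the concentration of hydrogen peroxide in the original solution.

n(S2O3^2-) = 0.03833 × 0.04194 = 1.608 × 10^-3 mol
n(I2) = n(S2O3^2-)/2 = 8.038 × 10^-4 mol
n(H2O2) in the aliquot = 8.038 × 10^-4 mol (1:1 ratio)
[H2O2]_dilute = 8.038 × 10^-4 / 0.02543 = 0.03161 mol/L
[H2O2]_original = 0.03161 × 100.0/25.71 = 0.1229 mol/L

0.1229 M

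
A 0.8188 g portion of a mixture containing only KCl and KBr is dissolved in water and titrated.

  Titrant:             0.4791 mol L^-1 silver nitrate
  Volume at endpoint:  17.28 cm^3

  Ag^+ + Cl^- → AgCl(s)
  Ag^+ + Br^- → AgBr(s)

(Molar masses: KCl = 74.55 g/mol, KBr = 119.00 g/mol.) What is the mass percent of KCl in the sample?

n(AgNO3) = 0.01728 × 0.4791 = 8.279 × 10^-3 mol
Let x = n(KCl), y = n(KBr).
Titrant: 1x + 1y = 8.279 × 10^-3;  mass: 74.55x + 119.00y = 0.8188
Solving, x = 3.743 × 10^-3 mol, y = 4.536 × 10^-3 mol
mass of KCl = 3.743 × 10^-3 × 74.55 = 0.2791 g
% KCl = 0.2791 / 0.8188 × 100 = 34.08 %

34.08 %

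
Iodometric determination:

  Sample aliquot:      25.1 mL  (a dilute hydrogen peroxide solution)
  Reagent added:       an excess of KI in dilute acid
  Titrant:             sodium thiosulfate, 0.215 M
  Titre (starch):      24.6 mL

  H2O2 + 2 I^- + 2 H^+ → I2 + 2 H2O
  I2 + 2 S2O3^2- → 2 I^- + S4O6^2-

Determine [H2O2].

n(S2O3^2-) = 0.0246 × 0.215 = 5.29 × 10^-3 mol
n(I2) = n(S2O3^2-)/2 = 2.64 × 10^-3 mol
n(H2O2) in the aliquot = 2.64 × 10^-3 mol (1:1 ratio)
[H2O2] = 2.64 × 10^-3 / 0.0251 = 0.105 mol/L

0.105 M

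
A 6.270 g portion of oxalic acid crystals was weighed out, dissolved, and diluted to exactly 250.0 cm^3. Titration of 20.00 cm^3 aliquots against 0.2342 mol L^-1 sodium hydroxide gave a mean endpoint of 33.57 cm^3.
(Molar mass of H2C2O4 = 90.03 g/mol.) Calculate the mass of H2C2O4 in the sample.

H2C2O4 + 2 NaOH → Na2C2O4 + 2 H2O
n(NaOH) per titration = 0.03357 × 0.2342 = 7.862 × 10^-3 mol
From the 1:2 ratio, n(H2C2O4) in each aliquot = 1/2 × 7.862 × 10^-3 = 3.931 × 10^-3 mol
n(H2C2O4) in the whole flask = 3.931 × 10^-3 × 250.0/20.00 = 0.04914 mol
mass of H2C2O4 = 0.04914 × 90.03 = 4.424 g

4.424 g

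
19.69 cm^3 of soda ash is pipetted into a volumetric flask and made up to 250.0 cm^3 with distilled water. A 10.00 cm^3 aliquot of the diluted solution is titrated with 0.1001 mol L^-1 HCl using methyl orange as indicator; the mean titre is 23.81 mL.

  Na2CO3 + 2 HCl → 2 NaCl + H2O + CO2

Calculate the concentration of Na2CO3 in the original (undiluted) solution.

1.513 mol/L

n(HCl) = 0.02381 × 0.1001 = 2.383 × 10^-3 mol
From the 1:2 ratio, n(Na2CO3) in the aliquot = 1/2 × 2.383 × 10^-3 = 1.192 × 10^-3 mol
[Na2CO3]_dilute = 1.192 × 10^-3 / 0.01000 = 0.1192 mol/L
Dilution factor = 250.0 / 19.69 = 12.70
[Na2CO3]_stock = 0.1192 × 12.70 = 1.513 mol/L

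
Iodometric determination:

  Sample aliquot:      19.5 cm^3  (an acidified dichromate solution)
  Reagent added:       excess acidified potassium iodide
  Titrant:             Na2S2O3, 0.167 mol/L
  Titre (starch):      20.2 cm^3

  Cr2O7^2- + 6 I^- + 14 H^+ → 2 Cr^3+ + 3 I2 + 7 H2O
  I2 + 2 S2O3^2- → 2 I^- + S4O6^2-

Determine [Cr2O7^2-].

n(S2O3^2-) = 0.0202 × 0.167 = 3.37 × 10^-3 mol
n(I2) = n(S2O3^2-)/2 = 1.69 × 10^-3 mol
From the 1:3 ratio, n(Cr2O7^2-) in the aliquot = 1/3 × 1.69 × 10^-3 = 5.62 × 10^-4 mol
[Cr2O7^2-] = 5.62 × 10^-4 / 0.0195 = 0.0288 mol/L

0.0288 mol/L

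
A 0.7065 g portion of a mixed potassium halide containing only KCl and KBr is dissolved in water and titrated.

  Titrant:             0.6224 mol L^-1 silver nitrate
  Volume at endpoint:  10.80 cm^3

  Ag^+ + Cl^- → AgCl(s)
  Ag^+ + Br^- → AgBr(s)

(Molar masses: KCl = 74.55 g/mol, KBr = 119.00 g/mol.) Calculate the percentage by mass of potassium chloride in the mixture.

n(AgNO3) = 0.01080 × 0.6224 = 6.722 × 10^-3 mol
Let x = n(KCl), y = n(KBr).
Titrant: 1x + 1y = 6.722 × 10^-3;  mass: 74.55x + 119.00y = 0.7065
Solving, x = 2.101 × 10^-3 mol, y = 4.620 × 10^-3 mol
mass of KCl = 2.101 × 10^-3 × 74.55 = 0.1567 g
% KCl = 0.1567 / 0.7065 × 100 = 22.17 %

22.17 %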